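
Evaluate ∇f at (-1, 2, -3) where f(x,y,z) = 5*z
(0, 0, 5)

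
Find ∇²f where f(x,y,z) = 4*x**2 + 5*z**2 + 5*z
18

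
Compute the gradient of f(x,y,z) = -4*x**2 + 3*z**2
(-8*x, 0, 6*z)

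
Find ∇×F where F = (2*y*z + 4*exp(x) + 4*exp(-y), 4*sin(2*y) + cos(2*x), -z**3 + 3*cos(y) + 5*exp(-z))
(-3*sin(y), 2*y, -2*z - 2*sin(2*x) + 4*exp(-y))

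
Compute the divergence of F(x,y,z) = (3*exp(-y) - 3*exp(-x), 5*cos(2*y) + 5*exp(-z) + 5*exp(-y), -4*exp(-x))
-10*sin(2*y) - 5*exp(-y) + 3*exp(-x)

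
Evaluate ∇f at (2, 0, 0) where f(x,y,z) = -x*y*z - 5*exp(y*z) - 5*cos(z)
(0, 0, 0)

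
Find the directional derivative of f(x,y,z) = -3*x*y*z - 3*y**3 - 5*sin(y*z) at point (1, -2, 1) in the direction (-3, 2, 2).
2*sqrt(17)*(-42 + 5*cos(2))/17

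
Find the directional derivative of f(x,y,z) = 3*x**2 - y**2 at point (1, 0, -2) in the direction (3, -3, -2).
9*sqrt(22)/11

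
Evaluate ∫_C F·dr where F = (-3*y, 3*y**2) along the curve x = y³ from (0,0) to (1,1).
-5/4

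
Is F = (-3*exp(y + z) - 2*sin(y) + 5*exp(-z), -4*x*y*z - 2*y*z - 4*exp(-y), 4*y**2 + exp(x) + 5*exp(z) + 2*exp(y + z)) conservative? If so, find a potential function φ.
No, ∇×F = (4*x*y + 10*y + 2*exp(y + z), -exp(x) - 3*exp(y + z) - 5*exp(-z), -4*y*z + 3*exp(y + z) + 2*cos(y)) ≠ 0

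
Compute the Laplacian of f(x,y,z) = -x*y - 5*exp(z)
-5*exp(z)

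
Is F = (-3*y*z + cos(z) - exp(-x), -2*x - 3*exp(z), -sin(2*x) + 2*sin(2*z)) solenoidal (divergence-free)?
No, ∇·F = 4*cos(2*z) + exp(-x)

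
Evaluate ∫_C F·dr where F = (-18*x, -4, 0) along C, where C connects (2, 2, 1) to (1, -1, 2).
39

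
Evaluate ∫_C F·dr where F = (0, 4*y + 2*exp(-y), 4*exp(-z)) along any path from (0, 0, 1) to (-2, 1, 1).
4 - 2*exp(-1)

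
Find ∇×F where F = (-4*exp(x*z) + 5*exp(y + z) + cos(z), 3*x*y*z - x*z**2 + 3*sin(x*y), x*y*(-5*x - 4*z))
(x*(-5*x - 3*y - 2*z), 10*x*y - 4*x*exp(x*z) + 4*y*z + 5*exp(y + z) - sin(z), 3*y*z + 3*y*cos(x*y) - z**2 - 5*exp(y + z))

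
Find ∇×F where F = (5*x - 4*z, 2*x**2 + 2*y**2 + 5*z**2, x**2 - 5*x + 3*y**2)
(6*y - 10*z, 1 - 2*x, 4*x)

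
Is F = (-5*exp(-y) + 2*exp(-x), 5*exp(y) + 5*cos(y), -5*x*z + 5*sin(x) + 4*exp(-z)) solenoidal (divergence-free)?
No, ∇·F = -5*x + 5*exp(y) - 5*sin(y) - 4*exp(-z) - 2*exp(-x)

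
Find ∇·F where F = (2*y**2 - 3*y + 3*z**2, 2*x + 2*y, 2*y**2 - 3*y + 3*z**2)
6*z + 2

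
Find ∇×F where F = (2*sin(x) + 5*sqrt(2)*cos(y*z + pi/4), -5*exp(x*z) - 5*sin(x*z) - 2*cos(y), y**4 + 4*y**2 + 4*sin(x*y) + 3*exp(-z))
(5*x*exp(x*z) + 4*x*cos(x*y) + 5*x*cos(x*z) + 4*y**3 + 8*y, -y*(5*sqrt(2)*sin(y*z + pi/4) + 4*cos(x*y)), 5*z*(-exp(x*z) + sqrt(2)*sin(y*z + pi/4) - cos(x*z)))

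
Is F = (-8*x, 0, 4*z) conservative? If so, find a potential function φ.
Yes, F is conservative. φ = -4*x**2 + 2*z**2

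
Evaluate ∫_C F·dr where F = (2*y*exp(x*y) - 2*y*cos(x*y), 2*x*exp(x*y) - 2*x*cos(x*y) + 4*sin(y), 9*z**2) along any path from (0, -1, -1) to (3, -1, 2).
2*exp(-3) + 2*sin(3) + 25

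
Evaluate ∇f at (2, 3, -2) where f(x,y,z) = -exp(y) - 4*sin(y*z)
(0, -exp(3) + 8*cos(6), -12*cos(6))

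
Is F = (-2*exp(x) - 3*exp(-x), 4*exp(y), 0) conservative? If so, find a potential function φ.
Yes, F is conservative. φ = -2*exp(x) + 4*exp(y) + 3*exp(-x)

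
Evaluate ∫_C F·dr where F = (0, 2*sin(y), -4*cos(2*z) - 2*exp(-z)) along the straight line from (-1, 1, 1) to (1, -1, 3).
-2*exp(-1) + 2*exp(-3) - 2*sin(6) + 2*sin(2)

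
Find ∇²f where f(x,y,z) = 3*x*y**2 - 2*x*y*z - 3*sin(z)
6*x + 3*sin(z)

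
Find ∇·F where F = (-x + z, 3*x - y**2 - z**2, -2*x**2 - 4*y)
-2*y - 1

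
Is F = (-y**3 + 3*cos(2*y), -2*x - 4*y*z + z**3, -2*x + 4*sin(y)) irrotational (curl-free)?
No, ∇×F = (4*y - 3*z**2 + 4*cos(y), 2, 3*y**2 + 6*sin(2*y) - 2)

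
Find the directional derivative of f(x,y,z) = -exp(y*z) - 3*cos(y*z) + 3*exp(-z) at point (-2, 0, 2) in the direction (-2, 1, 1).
sqrt(6)*(-2*exp(2) - 3)*exp(-2)/6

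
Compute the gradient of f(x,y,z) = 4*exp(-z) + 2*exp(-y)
(0, -2*exp(-y), -4*exp(-z))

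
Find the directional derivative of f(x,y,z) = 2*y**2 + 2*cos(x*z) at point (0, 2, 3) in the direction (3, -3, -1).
-24*sqrt(19)/19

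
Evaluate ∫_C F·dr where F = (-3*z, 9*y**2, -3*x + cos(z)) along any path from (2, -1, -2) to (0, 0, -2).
-9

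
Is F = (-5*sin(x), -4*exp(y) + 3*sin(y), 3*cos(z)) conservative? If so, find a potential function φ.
Yes, F is conservative. φ = -4*exp(y) + 3*sin(z) + 5*cos(x) - 3*cos(y)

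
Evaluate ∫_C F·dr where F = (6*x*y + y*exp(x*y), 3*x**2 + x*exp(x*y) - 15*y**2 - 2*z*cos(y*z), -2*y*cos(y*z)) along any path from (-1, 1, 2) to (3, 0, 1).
-exp(-1) + 2*sin(2) + 3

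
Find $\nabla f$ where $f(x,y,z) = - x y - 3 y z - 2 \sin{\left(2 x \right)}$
(-y - 4*cos(2*x), -x - 3*z, -3*y)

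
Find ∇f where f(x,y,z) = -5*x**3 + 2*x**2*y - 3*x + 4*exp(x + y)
(-15*x**2 + 4*x*y + 4*exp(x + y) - 3, 2*x**2 + 4*exp(x + y), 0)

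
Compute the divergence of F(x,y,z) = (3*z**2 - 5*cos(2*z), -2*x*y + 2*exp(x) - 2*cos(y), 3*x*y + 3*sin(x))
-2*x + 2*sin(y)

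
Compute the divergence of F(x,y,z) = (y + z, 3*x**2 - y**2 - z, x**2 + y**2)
-2*y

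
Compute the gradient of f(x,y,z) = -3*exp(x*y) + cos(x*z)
(-3*y*exp(x*y) - z*sin(x*z), -3*x*exp(x*y), -x*sin(x*z))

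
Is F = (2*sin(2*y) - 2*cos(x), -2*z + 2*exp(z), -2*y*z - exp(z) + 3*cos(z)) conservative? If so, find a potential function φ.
No, ∇×F = (-2*z - 2*exp(z) + 2, 0, -4*cos(2*y)) ≠ 0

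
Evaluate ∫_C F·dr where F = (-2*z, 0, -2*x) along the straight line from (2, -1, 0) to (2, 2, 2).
-8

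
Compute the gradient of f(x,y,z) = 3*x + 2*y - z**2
(3, 2, -2*z)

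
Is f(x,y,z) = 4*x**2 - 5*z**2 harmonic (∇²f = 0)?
No, ∇²f = -2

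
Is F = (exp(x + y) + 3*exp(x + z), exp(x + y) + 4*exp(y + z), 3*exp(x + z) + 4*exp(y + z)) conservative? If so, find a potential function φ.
Yes, F is conservative. φ = exp(x + y) + 3*exp(x + z) + 4*exp(y + z)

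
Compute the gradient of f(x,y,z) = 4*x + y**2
(4, 2*y, 0)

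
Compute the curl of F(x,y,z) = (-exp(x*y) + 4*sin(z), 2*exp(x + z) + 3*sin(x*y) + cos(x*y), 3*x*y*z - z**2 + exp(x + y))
(3*x*z + exp(x + y) - 2*exp(x + z), -3*y*z - exp(x + y) + 4*cos(z), x*exp(x*y) - y*sin(x*y) + 3*y*cos(x*y) + 2*exp(x + z))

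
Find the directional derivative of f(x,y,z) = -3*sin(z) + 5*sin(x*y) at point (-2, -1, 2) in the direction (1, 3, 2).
-41*sqrt(14)*cos(2)/14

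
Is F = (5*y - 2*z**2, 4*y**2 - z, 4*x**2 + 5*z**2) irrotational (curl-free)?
No, ∇×F = (1, -8*x - 4*z, -5)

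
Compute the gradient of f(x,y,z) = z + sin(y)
(0, cos(y), 1)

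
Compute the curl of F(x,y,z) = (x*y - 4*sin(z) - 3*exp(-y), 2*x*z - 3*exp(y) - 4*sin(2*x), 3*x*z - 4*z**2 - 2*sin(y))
(-2*x - 2*cos(y), -3*z - 4*cos(z), -x + 2*z - 8*cos(2*x) - 3*exp(-y))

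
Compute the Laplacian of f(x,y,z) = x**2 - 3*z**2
-4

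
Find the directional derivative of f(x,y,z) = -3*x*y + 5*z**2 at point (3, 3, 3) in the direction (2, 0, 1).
12*sqrt(5)/5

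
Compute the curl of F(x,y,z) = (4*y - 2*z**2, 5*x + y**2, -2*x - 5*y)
(-5, 2 - 4*z, 1)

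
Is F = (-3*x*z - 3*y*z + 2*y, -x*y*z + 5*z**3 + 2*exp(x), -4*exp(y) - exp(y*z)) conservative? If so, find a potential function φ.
No, ∇×F = (x*y - 15*z**2 - z*exp(y*z) - 4*exp(y), -3*x - 3*y, -y*z + 3*z + 2*exp(x) - 2) ≠ 0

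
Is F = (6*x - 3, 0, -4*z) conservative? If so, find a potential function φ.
Yes, F is conservative. φ = 3*x**2 - 3*x - 2*z**2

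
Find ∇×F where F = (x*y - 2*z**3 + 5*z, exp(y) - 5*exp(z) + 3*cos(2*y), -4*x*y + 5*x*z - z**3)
(-4*x + 5*exp(z), 4*y - 6*z**2 - 5*z + 5, -x)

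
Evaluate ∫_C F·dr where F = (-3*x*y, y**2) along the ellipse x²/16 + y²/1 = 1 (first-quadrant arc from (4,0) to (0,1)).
49/3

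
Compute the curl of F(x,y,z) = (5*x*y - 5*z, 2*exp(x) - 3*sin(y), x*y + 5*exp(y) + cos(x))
(x + 5*exp(y), -y + sin(x) - 5, -5*x + 2*exp(x))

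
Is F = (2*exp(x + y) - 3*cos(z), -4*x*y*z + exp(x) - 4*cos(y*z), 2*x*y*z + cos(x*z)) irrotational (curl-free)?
No, ∇×F = (4*x*y + 2*x*z - 4*y*sin(y*z), -2*y*z + z*sin(x*z) + 3*sin(z), -4*y*z + exp(x) - 2*exp(x + y))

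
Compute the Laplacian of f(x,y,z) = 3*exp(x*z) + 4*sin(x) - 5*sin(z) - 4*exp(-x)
3*x**2*exp(x*z) + 3*z**2*exp(x*z) - 4*sin(x) + 5*sin(z) - 4*exp(-x)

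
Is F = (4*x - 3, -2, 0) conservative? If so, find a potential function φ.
Yes, F is conservative. φ = 2*x**2 - 3*x - 2*y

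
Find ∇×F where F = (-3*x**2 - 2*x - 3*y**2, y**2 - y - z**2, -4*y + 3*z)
(2*z - 4, 0, 6*y)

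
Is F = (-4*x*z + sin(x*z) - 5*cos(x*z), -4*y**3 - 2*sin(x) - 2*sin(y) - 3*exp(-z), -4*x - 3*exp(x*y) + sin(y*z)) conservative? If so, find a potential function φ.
No, ∇×F = (-3*x*exp(x*y) + z*cos(y*z) - 3*exp(-z), 5*x*sin(x*z) + x*cos(x*z) - 4*x + 3*y*exp(x*y) + 4, -2*cos(x)) ≠ 0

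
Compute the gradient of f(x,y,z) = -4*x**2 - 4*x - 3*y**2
(-8*x - 4, -6*y, 0)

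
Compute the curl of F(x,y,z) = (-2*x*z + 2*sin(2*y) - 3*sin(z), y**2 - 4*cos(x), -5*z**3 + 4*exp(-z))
(0, -2*x - 3*cos(z), 4*sin(x) - 4*cos(2*y))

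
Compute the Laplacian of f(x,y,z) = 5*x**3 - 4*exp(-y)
30*x - 4*exp(-y)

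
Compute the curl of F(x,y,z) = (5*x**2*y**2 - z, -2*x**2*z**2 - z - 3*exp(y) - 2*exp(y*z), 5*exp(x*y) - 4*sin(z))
(4*x**2*z + 5*x*exp(x*y) + 2*y*exp(y*z) + 1, -5*y*exp(x*y) - 1, 2*x*(-5*x*y - 2*z**2))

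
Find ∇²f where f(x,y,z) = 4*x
0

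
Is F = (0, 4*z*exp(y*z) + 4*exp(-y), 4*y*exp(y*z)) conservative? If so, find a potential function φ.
Yes, F is conservative. φ = 4*exp(y*z) - 4*exp(-y)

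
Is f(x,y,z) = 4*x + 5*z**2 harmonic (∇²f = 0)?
No, ∇²f = 10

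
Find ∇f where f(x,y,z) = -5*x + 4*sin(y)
(-5, 4*cos(y), 0)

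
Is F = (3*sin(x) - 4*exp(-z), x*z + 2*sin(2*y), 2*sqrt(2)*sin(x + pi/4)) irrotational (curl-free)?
No, ∇×F = (-x, -2*sqrt(2)*cos(x + pi/4) + 4*exp(-z), z)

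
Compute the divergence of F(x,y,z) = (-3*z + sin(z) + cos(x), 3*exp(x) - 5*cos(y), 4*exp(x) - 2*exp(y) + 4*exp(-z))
-sin(x) + 5*sin(y) - 4*exp(-z)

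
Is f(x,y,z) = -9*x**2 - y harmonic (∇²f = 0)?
No, ∇²f = -18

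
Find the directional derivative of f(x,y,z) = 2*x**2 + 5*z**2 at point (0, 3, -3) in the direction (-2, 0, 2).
-15*sqrt(2)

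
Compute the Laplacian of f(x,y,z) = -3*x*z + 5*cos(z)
-5*cos(z)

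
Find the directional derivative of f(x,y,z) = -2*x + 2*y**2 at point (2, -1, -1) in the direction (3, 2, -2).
-14*sqrt(17)/17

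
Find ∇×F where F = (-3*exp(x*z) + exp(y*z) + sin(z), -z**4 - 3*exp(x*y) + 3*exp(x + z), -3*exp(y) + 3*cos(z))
(4*z**3 - 3*exp(y) - 3*exp(x + z), -3*x*exp(x*z) + y*exp(y*z) + cos(z), -3*y*exp(x*y) - z*exp(y*z) + 3*exp(x + z))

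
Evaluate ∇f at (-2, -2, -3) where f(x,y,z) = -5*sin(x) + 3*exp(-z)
(-5*cos(2), 0, -3*exp(3))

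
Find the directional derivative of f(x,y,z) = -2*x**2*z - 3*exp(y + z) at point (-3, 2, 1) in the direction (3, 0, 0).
12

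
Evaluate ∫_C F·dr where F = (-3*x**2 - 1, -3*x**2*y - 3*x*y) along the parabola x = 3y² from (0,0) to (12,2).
-2064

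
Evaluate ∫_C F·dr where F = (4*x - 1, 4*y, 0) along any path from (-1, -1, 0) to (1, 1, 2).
-2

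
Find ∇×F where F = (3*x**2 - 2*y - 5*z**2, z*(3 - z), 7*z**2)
(2*z - 3, -10*z, 2)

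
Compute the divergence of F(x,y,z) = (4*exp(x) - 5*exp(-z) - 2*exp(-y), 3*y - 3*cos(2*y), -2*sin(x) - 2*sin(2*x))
4*exp(x) + 6*sin(2*y) + 3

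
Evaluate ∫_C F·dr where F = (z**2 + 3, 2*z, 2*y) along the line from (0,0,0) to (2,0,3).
12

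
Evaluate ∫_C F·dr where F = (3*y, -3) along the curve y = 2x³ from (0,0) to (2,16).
-24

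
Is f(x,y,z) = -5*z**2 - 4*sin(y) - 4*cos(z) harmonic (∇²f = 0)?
No, ∇²f = 4*sin(y) + 4*cos(z) - 10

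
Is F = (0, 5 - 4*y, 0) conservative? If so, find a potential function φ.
Yes, F is conservative. φ = y*(5 - 2*y)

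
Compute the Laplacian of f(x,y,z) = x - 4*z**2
-8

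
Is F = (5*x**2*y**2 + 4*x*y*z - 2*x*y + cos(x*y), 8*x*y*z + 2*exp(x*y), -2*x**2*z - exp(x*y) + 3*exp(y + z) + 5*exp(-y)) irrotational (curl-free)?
No, ∇×F = (-8*x*y - x*exp(x*y) + 3*exp(y + z) - 5*exp(-y), 4*x*y + 4*x*z + y*exp(x*y), -10*x**2*y - 4*x*z + x*sin(x*y) + 2*x + 8*y*z + 2*y*exp(x*y))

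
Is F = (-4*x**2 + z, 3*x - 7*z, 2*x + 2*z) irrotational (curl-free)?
No, ∇×F = (7, -1, 3)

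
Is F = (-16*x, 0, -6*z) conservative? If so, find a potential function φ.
Yes, F is conservative. φ = -8*x**2 - 3*z**2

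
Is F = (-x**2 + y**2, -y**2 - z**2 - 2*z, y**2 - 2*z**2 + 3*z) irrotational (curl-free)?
No, ∇×F = (2*y + 2*z + 2, 0, -2*y)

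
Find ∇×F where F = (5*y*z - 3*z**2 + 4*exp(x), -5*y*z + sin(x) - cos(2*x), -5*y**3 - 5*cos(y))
(-15*y**2 + 5*y + 5*sin(y), 5*y - 6*z, -5*z + 2*sin(2*x) + cos(x))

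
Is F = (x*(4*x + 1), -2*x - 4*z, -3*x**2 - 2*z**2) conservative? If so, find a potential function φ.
No, ∇×F = (4, 6*x, -2) ≠ 0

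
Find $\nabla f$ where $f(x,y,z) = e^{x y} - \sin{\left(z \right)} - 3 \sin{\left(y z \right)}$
(y*exp(x*y), x*exp(x*y) - 3*z*cos(y*z), -3*y*cos(y*z) - cos(z))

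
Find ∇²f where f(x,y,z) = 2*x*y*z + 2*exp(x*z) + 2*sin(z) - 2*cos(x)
2*x**2*exp(x*z) + 2*z**2*exp(x*z) - 2*sin(z) + 2*cos(x)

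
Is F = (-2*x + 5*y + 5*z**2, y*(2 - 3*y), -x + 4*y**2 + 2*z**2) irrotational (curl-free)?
No, ∇×F = (8*y, 10*z + 1, -5)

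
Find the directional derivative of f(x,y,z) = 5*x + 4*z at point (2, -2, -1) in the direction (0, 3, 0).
0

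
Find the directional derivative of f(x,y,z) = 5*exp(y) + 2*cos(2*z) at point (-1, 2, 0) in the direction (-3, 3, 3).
5*sqrt(3)*exp(2)/3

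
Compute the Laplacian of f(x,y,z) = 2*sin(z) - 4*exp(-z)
-2*sin(z) - 4*exp(-z)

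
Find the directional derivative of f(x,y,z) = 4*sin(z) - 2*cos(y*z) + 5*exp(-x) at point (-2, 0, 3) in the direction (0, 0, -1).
-4*cos(3)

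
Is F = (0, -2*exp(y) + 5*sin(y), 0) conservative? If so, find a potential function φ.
Yes, F is conservative. φ = -2*exp(y) - 5*cos(y)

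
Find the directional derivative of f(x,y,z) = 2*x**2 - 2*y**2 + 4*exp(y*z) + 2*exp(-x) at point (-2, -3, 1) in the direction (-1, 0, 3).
sqrt(10)*(-18 + (4 + exp(2))*exp(3))*exp(-3)/5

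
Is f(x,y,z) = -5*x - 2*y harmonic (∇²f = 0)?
Yes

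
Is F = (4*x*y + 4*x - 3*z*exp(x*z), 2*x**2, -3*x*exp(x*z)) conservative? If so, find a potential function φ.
Yes, F is conservative. φ = 2*x**2*y + 2*x**2 - 3*exp(x*z)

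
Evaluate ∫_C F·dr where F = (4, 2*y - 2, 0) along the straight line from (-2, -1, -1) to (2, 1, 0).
12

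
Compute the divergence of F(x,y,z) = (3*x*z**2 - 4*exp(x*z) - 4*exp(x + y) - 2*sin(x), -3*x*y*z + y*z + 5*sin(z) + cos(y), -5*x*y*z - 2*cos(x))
-5*x*y - 3*x*z + 3*z**2 - 4*z*exp(x*z) + z - 4*exp(x + y) - sin(y) - 2*cos(x)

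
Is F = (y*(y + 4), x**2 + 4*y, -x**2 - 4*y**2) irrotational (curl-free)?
No, ∇×F = (-8*y, 2*x, 2*x - 2*y - 4)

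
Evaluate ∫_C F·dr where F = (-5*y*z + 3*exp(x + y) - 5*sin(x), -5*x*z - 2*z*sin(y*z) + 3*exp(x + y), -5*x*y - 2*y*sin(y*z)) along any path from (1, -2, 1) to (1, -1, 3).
2*cos(3) - 3*exp(-1) - 2*cos(2) + 8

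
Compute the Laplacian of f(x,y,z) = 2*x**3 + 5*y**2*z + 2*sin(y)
12*x + 10*z - 2*sin(y)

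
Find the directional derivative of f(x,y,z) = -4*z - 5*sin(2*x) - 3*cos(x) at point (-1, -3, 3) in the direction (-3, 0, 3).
sqrt(2)*(10*cos(2) - 4 + 3*sin(1))/2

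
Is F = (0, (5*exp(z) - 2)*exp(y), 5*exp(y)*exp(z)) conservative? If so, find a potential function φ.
Yes, F is conservative. φ = (5*exp(z) - 2)*exp(y)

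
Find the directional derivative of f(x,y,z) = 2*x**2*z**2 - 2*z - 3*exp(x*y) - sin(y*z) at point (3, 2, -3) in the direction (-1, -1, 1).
sqrt(3)*(-218 - 5*cos(6) + 15*exp(6))/3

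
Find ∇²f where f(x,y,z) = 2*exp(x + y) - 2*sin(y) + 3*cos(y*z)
-3*y**2*cos(y*z) - 3*z**2*cos(y*z) + 4*exp(x + y) + 2*sin(y)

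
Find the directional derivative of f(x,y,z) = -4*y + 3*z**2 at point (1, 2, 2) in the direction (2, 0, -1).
-12*sqrt(5)/5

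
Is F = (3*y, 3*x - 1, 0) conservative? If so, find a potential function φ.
Yes, F is conservative. φ = y*(3*x - 1)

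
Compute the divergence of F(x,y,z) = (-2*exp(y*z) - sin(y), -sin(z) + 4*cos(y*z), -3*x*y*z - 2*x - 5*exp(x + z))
-3*x*y - 4*z*sin(y*z) - 5*exp(x + z)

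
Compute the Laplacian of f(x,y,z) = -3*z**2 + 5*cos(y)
-5*cos(y) - 6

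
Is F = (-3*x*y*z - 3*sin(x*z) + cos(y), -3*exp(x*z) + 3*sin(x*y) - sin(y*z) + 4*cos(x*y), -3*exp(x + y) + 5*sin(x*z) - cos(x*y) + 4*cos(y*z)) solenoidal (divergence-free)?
No, ∇·F = -4*x*sin(x*y) + 3*x*cos(x*y) + 5*x*cos(x*z) - 3*y*z - 4*y*sin(y*z) - 3*z*cos(x*z) - z*cos(y*z)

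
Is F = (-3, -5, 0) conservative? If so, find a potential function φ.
Yes, F is conservative. φ = -3*x - 5*y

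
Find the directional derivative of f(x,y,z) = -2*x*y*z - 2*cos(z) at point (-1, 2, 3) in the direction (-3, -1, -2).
sqrt(14)*(11 - 2*sin(3))/7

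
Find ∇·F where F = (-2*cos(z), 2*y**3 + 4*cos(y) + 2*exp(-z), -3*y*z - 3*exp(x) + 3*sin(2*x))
6*y**2 - 3*y - 4*sin(y)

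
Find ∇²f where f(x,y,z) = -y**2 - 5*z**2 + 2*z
-12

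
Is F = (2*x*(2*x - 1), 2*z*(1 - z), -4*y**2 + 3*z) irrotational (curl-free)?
No, ∇×F = (-8*y + 4*z - 2, 0, 0)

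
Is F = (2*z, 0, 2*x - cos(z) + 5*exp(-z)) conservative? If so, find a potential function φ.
Yes, F is conservative. φ = 2*x*z - sin(z) - 5*exp(-z)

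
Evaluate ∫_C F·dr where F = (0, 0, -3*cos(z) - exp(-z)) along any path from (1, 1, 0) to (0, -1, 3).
-1 - 3*sin(3) + exp(-3)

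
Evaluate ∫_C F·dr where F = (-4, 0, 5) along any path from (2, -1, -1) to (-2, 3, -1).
16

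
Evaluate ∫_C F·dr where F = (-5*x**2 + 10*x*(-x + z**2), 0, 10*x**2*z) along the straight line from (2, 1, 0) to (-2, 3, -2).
160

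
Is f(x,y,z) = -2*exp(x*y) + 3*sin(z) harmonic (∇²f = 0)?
No, ∇²f = -2*x**2*exp(x*y) - 2*y**2*exp(x*y) - 3*sin(z)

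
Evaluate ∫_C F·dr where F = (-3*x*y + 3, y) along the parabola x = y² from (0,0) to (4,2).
-122/5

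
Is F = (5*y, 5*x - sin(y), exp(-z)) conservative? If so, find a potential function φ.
Yes, F is conservative. φ = 5*x*y + cos(y) - exp(-z)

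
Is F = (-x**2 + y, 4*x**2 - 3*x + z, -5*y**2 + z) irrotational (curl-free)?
No, ∇×F = (-10*y - 1, 0, 8*x - 4)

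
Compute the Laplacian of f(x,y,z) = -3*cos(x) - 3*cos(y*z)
3*y**2*cos(y*z) + 3*z**2*cos(y*z) + 3*cos(x)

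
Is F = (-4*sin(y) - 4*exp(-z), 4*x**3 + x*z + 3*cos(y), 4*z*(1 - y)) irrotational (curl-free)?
No, ∇×F = (-x - 4*z, 4*exp(-z), 12*x**2 + z + 4*cos(y))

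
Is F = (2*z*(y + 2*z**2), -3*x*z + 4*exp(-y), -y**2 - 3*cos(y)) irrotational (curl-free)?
No, ∇×F = (3*x - 2*y + 3*sin(y), 2*y + 12*z**2, -5*z)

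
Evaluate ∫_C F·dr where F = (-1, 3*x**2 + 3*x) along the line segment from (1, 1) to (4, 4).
165/2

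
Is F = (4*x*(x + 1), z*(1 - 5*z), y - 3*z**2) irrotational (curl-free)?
No, ∇×F = (10*z, 0, 0)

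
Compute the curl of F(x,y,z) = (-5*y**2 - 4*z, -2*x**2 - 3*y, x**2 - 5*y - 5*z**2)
(-5, -2*x - 4, -4*x + 10*y)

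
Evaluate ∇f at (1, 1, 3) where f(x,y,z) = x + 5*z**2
(1, 0, 30)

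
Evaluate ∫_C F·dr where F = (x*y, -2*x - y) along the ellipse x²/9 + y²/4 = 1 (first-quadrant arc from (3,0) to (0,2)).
-3*pi - 8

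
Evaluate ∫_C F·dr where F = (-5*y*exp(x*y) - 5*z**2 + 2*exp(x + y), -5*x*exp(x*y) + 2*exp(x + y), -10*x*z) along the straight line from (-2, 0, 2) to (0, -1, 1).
-40 - 2*exp(-2) + 2*exp(-1)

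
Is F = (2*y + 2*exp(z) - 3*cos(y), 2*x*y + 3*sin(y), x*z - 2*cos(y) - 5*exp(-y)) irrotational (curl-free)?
No, ∇×F = (2*sin(y) + 5*exp(-y), -z + 2*exp(z), 2*y - 3*sin(y) - 2)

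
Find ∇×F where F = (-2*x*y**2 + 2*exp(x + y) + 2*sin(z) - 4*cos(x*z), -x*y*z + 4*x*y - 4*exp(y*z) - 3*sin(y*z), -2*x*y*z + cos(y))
(x*y - 2*x*z + 4*y*exp(y*z) + 3*y*cos(y*z) - sin(y), 4*x*sin(x*z) + 2*y*z + 2*cos(z), 4*x*y - y*z + 4*y - 2*exp(x + y))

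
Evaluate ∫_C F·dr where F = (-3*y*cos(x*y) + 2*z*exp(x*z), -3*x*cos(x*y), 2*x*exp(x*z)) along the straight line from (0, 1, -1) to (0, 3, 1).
0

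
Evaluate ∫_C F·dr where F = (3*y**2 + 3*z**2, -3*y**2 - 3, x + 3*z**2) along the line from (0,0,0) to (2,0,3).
48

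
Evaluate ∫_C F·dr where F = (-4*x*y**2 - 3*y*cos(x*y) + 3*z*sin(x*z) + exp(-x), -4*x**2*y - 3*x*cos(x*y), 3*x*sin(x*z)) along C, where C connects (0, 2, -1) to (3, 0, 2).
-3*cos(6) - exp(-3) + 4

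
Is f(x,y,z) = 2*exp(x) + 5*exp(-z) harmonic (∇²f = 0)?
No, ∇²f = 2*exp(x) + 5*exp(-z)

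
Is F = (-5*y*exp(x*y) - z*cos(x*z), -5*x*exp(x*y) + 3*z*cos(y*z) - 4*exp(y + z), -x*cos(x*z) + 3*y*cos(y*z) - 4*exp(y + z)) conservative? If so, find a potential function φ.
Yes, F is conservative. φ = -5*exp(x*y) - 4*exp(y + z) - sin(x*z) + 3*sin(y*z)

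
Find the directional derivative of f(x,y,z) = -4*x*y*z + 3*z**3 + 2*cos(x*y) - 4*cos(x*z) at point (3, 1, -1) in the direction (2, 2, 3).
sqrt(17)*(23 - 44*sin(3))/17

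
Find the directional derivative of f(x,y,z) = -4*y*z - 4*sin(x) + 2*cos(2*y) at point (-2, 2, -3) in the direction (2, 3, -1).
2*sqrt(14)*(-2*cos(2) - 3*sin(4) + 11)/7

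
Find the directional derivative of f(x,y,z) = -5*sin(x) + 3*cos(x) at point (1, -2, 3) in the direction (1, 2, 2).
-5*cos(1)/3 - sin(1)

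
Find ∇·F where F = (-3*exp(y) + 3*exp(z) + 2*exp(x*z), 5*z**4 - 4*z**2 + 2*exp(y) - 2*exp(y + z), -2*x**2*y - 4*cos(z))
2*z*exp(x*z) + 2*exp(y) - 2*exp(y + z) + 4*sin(z)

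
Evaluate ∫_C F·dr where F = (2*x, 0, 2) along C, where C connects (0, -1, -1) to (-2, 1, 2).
10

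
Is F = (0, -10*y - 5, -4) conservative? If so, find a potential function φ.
Yes, F is conservative. φ = -5*y**2 - 5*y - 4*z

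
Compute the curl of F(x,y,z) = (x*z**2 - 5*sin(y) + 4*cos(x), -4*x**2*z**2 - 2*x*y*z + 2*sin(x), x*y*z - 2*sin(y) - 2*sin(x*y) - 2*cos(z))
(8*x**2*z + 2*x*y + x*z - 2*x*cos(x*y) - 2*cos(y), 2*x*z - y*z + 2*y*cos(x*y), -8*x*z**2 - 2*y*z + 2*cos(x) + 5*cos(y))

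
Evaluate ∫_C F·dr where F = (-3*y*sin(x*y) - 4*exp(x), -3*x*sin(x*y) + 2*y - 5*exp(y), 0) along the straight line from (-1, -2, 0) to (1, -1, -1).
-4*E - 3 - exp(-1) + 5*exp(-2) - 3*cos(2) + 3*cos(1)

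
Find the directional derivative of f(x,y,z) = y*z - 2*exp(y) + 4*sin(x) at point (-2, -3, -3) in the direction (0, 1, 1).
sqrt(2)*(-3*exp(3) - 1)*exp(-3)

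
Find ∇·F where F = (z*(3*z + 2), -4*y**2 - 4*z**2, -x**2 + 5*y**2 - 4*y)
-8*y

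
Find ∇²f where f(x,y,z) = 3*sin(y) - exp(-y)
-3*sin(y) - exp(-y)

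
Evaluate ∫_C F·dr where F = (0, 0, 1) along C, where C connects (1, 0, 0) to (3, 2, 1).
1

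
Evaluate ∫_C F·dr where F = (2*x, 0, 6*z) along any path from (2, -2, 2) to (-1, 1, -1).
-12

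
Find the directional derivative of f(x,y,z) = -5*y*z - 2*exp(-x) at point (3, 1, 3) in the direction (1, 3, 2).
sqrt(14)*(2 - 55*exp(3))*exp(-3)/14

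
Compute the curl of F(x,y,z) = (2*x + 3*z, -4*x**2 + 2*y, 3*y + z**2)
(3, 3, -8*x)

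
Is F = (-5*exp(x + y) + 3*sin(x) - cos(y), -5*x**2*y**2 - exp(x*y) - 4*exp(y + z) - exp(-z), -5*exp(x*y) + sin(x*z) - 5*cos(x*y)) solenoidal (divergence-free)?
No, ∇·F = -10*x**2*y - x*exp(x*y) + x*cos(x*z) - 5*exp(x + y) - 4*exp(y + z) + 3*cos(x)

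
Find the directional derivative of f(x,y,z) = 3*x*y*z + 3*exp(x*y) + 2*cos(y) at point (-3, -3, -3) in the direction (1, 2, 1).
sqrt(6)*(-27*exp(9) + 4*sin(3) + 108)/6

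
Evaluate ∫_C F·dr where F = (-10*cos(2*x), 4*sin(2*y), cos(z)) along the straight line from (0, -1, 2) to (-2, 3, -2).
5*sin(4) + 2*sqrt(2)*cos(pi/4 + 2) - 2*cos(6)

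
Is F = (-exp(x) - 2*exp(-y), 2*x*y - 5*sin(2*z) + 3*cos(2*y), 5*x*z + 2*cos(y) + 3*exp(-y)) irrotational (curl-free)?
No, ∇×F = (-2*sin(y) + 10*cos(2*z) - 3*exp(-y), -5*z, 2*y - 2*exp(-y))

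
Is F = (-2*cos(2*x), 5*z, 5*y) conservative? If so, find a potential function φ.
Yes, F is conservative. φ = 5*y*z - sin(2*x)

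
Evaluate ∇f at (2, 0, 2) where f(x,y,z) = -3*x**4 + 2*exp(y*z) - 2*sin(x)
(-96 - 2*cos(2), 4, 0)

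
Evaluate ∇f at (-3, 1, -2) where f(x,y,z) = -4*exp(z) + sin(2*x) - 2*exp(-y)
(2*cos(6), 2*exp(-1), -4*exp(-2))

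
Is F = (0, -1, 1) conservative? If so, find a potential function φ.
Yes, F is conservative. φ = -y + z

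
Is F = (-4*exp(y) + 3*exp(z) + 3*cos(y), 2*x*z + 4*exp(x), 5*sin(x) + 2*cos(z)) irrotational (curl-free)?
No, ∇×F = (-2*x, 3*exp(z) - 5*cos(x), 2*z + 4*exp(x) + 4*exp(y) + 3*sin(y))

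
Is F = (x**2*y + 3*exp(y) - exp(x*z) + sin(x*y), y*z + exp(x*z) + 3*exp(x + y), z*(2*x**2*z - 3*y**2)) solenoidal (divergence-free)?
No, ∇·F = 4*x**2*z + 2*x*y - 3*y**2 + y*cos(x*y) - z*exp(x*z) + z + 3*exp(x + y)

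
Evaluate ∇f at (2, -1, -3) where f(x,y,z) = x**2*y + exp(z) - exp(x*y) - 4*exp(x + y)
(-4*E - 4 + exp(-2), -4*E - 2*exp(-2) + 4, exp(-3))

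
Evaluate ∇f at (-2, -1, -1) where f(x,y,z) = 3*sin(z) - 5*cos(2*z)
(0, 0, (3 - 20*sin(1))*cos(1))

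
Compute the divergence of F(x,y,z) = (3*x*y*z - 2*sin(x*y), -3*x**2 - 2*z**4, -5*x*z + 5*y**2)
-5*x + 3*y*z - 2*y*cos(x*y)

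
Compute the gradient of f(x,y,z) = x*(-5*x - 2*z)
(-10*x - 2*z, 0, -2*x)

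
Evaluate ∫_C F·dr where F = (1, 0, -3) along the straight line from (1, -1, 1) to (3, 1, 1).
2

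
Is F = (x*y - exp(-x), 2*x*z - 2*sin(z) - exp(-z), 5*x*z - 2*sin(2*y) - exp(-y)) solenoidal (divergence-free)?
No, ∇·F = 5*x + y + exp(-x)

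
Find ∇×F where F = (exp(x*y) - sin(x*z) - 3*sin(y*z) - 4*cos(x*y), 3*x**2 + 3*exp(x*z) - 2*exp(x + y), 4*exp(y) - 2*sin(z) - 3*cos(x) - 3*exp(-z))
(-3*x*exp(x*z) + 4*exp(y), -x*cos(x*z) - 3*y*cos(y*z) - 3*sin(x), -x*exp(x*y) - 4*x*sin(x*y) + 6*x + 3*z*exp(x*z) + 3*z*cos(y*z) - 2*exp(x + y))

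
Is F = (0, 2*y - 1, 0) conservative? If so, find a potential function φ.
Yes, F is conservative. φ = y*(y - 1)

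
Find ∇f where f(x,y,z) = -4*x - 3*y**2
(-4, -6*y, 0)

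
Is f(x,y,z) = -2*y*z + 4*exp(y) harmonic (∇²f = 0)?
No, ∇²f = 4*exp(y)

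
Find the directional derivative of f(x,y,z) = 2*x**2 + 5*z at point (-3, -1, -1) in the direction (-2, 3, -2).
14*sqrt(17)/17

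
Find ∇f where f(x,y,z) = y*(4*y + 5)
(0, 8*y + 5, 0)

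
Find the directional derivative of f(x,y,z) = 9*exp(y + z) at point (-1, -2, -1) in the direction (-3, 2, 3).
45*sqrt(22)*exp(-3)/22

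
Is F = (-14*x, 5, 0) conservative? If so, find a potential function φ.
Yes, F is conservative. φ = -7*x**2 + 5*y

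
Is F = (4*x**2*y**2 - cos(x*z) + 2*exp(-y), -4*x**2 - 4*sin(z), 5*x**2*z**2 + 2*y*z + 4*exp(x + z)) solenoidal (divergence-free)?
No, ∇·F = 10*x**2*z + 8*x*y**2 + 2*y + z*sin(x*z) + 4*exp(x + z)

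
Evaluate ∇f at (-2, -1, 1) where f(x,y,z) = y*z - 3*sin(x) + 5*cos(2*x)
((-3 + 20*sin(2))*cos(2), 1, -1)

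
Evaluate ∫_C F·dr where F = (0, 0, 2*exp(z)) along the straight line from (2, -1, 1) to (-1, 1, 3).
-2*E*(1 - exp(2))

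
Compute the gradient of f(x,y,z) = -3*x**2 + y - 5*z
(-6*x, 1, -5)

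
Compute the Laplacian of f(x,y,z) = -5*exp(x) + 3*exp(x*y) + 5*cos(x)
3*x**2*exp(x*y) + 3*y**2*exp(x*y) - 5*exp(x) - 5*cos(x)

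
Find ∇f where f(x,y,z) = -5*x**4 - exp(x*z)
(-20*x**3 - z*exp(x*z), 0, -x*exp(x*z))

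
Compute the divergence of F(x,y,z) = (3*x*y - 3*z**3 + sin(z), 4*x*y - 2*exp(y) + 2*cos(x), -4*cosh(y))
4*x + 3*y - 2*exp(y)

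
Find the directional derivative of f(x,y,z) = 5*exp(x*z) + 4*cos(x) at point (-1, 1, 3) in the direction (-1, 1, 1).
-4*sqrt(3)*(5 + exp(3)*sin(1))*exp(-3)/3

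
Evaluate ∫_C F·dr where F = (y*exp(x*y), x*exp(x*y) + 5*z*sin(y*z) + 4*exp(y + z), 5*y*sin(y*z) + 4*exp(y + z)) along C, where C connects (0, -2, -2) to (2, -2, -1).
5*cos(4) - 1 - 3*exp(-4) + 4*exp(-3) - 5*cos(2)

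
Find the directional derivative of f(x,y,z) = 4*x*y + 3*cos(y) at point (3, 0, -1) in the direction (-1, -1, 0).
-6*sqrt(2)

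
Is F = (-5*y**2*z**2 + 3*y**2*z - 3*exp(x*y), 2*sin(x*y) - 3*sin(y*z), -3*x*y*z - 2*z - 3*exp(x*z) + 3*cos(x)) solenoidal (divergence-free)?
No, ∇·F = -3*x*y - 3*x*exp(x*z) + 2*x*cos(x*y) - 3*y*exp(x*y) - 3*z*cos(y*z) - 2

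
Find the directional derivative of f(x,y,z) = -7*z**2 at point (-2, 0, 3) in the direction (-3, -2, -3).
63*sqrt(22)/11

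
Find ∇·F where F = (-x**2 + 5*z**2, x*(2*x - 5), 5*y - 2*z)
-2*x - 2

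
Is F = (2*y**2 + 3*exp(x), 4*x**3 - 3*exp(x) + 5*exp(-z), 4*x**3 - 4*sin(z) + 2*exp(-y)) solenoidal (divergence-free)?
No, ∇·F = 3*exp(x) - 4*cos(z)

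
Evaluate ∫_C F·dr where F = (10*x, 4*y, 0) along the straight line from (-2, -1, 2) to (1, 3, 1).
1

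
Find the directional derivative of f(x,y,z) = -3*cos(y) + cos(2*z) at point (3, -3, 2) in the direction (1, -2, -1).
sqrt(6)*(sin(4)/3 + sin(3))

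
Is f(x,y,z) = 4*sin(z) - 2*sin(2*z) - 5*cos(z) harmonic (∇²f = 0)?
No, ∇²f = -4*sin(z) + 8*sin(2*z) + 5*cos(z)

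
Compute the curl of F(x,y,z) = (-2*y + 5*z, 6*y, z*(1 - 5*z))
(0, 5, 2)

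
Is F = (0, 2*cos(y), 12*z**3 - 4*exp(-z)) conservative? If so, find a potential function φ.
Yes, F is conservative. φ = 3*z**4 + 2*sin(y) + 4*exp(-z)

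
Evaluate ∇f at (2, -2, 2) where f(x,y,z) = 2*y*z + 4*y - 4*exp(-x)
(4*exp(-2), 8, -4)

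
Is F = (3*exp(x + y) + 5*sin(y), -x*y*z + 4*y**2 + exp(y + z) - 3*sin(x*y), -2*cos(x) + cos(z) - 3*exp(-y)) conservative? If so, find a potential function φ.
No, ∇×F = (x*y - exp(y + z) + 3*exp(-y), -2*sin(x), -y*z - 3*y*cos(x*y) - 3*exp(x + y) - 5*cos(y)) ≠ 0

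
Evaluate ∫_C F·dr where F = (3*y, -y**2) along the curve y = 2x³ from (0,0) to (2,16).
-4024/3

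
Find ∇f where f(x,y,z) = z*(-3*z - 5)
(0, 0, -6*z - 5)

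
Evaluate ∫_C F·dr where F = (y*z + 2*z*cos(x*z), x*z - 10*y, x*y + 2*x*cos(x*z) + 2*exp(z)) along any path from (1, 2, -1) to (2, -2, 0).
-2*exp(-1) + 2*sin(1) + 4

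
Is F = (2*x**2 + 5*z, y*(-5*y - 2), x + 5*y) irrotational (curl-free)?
No, ∇×F = (5, 4, 0)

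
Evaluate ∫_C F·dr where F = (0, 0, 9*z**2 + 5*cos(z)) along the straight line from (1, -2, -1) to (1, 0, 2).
5*sin(1) + 5*sin(2) + 27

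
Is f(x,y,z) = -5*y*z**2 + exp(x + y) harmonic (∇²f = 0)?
No, ∇²f = -10*y + 2*exp(x + y)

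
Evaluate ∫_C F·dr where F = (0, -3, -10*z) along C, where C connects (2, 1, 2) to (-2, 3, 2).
-6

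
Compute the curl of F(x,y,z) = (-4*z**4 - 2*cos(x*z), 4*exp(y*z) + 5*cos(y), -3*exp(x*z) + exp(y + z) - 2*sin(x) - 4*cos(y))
(-4*y*exp(y*z) + exp(y + z) + 4*sin(y), 2*x*sin(x*z) - 16*z**3 + 3*z*exp(x*z) + 2*cos(x), 0)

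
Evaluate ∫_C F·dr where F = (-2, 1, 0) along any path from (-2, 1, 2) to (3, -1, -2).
-12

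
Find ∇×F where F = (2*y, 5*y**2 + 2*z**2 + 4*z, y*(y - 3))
(2*y - 4*z - 7, 0, -2)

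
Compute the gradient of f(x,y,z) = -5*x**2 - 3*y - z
(-10*x, -3, -1)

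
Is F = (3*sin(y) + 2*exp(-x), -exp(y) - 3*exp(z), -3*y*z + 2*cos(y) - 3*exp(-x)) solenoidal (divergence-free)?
No, ∇·F = -3*y - exp(y) - 2*exp(-x)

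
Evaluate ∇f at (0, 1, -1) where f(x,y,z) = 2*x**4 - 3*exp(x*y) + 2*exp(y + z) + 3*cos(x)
(-3, 2, 2)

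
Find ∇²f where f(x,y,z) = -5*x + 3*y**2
6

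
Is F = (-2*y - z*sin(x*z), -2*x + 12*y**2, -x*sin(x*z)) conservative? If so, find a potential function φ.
Yes, F is conservative. φ = -2*x*y + 4*y**3 + cos(x*z)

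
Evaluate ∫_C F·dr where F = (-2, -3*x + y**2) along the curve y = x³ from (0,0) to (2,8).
392/3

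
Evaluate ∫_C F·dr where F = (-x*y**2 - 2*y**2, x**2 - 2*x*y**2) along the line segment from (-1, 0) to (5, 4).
-892/3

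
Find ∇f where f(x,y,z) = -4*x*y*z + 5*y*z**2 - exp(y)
(-4*y*z, -4*x*z + 5*z**2 - exp(y), 2*y*(-2*x + 5*z))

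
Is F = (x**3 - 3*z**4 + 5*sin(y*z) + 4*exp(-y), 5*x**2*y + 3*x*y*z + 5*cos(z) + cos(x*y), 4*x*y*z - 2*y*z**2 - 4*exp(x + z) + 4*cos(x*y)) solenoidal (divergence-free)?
No, ∇·F = 8*x**2 + 4*x*y + 3*x*z - x*sin(x*y) - 4*y*z - 4*exp(x + z)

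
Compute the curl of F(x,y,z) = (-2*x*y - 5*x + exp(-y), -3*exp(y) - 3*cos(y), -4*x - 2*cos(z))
(0, 4, 2*x + exp(-y))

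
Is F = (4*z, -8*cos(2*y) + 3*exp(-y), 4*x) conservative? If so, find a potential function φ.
Yes, F is conservative. φ = 4*x*z - 4*sin(2*y) - 3*exp(-y)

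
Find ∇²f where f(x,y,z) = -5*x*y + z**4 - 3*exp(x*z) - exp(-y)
-3*x**2*exp(x*z) - 3*z**2*exp(x*z) + 12*z**2 - exp(-y)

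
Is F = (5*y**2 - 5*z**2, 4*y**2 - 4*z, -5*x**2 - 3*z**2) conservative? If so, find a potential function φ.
No, ∇×F = (4, 10*x - 10*z, -10*y) ≠ 0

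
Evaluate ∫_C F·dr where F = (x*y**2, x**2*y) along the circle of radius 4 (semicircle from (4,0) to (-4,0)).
0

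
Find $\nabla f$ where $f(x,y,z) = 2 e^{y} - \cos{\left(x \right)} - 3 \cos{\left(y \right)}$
(sin(x), 2*exp(y) + 3*sin(y), 0)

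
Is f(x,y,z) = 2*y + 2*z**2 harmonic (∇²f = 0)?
No, ∇²f = 4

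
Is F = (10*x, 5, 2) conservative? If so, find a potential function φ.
Yes, F is conservative. φ = 5*x**2 + 5*y + 2*z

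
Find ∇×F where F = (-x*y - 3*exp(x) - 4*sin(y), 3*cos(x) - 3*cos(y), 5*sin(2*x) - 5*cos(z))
(0, -10*cos(2*x), x - 3*sin(x) + 4*cos(y))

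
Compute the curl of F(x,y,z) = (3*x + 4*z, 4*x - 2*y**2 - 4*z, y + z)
(5, 4, 4)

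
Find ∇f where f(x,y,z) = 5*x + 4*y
(5, 4, 0)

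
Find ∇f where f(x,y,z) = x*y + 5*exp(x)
(y + 5*exp(x), x, 0)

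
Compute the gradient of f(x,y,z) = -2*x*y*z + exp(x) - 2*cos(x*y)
(-2*y*z + 2*y*sin(x*y) + exp(x), 2*x*(-z + sin(x*y)), -2*x*y)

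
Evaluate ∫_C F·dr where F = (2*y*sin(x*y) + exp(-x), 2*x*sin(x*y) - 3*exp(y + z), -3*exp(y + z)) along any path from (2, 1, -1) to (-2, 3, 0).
-3*exp(3) - exp(2) - 2*cos(6) + 2*cos(2) + exp(-2) + 3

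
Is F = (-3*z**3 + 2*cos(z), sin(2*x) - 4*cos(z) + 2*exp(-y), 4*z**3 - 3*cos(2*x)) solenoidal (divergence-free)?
No, ∇·F = 12*z**2 - 2*exp(-y)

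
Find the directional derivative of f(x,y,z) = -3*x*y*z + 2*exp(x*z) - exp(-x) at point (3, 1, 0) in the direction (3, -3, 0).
sqrt(2)*exp(-3)/2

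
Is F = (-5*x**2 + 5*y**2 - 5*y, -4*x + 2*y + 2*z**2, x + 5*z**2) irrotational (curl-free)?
No, ∇×F = (-4*z, -1, 1 - 10*y)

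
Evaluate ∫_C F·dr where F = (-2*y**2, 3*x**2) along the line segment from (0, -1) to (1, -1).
-2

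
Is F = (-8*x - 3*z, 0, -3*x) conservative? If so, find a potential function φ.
Yes, F is conservative. φ = x*(-4*x - 3*z)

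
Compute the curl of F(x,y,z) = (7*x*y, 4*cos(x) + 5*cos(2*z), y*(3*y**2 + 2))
(9*y**2 + 10*sin(2*z) + 2, 0, -7*x - 4*sin(x))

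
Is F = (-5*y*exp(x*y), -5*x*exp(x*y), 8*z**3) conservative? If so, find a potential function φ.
Yes, F is conservative. φ = 2*z**4 - 5*exp(x*y)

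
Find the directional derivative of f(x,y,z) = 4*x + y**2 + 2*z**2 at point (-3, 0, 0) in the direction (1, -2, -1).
2*sqrt(6)/3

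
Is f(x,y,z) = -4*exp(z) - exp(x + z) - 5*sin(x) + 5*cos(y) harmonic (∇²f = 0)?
No, ∇²f = -4*exp(z) - 2*exp(x + z) + 5*sin(x) - 5*cos(y)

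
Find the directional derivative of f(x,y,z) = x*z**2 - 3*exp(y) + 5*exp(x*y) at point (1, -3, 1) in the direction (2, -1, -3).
2*sqrt(14)*(-exp(3) - 8)*exp(-3)/7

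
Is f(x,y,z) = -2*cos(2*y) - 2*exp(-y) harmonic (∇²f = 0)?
No, ∇²f = 8*cos(2*y) - 2*exp(-y)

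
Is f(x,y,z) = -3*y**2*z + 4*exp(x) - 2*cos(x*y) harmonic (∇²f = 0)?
No, ∇²f = 2*x**2*cos(x*y) + 2*y**2*cos(x*y) - 6*z + 4*exp(x)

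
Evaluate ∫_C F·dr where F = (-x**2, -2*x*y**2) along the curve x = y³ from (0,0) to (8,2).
-192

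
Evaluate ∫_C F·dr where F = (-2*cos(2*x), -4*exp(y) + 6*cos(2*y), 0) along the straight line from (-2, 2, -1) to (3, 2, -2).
-sin(6) - sin(4)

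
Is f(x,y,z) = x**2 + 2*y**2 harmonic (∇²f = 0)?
No, ∇²f = 6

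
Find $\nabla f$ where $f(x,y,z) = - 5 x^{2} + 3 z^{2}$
(-10*x, 0, 6*z)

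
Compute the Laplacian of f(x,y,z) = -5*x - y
0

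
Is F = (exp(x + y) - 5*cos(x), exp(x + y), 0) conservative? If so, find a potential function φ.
Yes, F is conservative. φ = exp(x + y) - 5*sin(x)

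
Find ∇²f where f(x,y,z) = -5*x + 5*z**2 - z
10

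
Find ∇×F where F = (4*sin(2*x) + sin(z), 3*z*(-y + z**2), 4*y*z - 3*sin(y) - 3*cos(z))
(3*y - 9*z**2 + 4*z - 3*cos(y), cos(z), 0)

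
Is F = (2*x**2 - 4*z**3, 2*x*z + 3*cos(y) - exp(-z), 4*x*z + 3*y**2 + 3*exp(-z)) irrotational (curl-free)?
No, ∇×F = (-2*x + 6*y - exp(-z), 4*z*(-3*z - 1), 2*z)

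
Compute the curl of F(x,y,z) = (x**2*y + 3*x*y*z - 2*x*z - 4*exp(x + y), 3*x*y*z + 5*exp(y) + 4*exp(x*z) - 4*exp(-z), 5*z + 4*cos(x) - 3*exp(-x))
(-3*x*y - 4*x*exp(x*z) - 4*exp(-z), 3*x*y - 2*x + 4*sin(x) - 3*exp(-x), -x**2 - 3*x*z + 3*y*z + 4*z*exp(x*z) + 4*exp(x + y))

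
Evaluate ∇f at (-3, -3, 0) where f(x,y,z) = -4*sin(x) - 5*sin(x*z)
(-4*cos(3), 0, 15)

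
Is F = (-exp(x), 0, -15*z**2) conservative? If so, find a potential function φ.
Yes, F is conservative. φ = -5*z**3 - exp(x)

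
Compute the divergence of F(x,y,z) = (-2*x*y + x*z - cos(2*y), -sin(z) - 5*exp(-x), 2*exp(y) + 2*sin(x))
-2*y + z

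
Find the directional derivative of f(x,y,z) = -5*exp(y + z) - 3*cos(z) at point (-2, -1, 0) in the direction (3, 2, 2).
-20*sqrt(17)*exp(-1)/17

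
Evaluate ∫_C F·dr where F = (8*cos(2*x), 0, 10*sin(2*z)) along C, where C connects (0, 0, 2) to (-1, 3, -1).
-4*sin(2) + 5*cos(4) - 5*cos(2)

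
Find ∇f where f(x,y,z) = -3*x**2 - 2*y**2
(-6*x, -4*y, 0)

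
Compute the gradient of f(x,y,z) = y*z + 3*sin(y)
(0, z + 3*cos(y), y)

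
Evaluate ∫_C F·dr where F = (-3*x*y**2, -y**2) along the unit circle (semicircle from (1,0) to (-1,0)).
0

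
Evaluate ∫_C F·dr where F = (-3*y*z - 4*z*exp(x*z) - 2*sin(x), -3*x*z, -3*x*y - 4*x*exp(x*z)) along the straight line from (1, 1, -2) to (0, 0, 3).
-8 - 2*cos(1) + 4*exp(-2)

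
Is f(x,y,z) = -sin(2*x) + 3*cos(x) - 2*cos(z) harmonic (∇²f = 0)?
No, ∇²f = 4*sin(2*x) - 3*cos(x) + 2*cos(z)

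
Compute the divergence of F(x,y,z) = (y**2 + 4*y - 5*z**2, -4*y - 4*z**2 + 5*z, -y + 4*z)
0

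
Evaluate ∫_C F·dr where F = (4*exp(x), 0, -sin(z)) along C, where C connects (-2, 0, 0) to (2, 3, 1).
-1 + cos(1) + 8*sinh(2)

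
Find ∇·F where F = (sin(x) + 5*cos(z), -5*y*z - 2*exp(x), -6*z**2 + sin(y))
-17*z + cos(x)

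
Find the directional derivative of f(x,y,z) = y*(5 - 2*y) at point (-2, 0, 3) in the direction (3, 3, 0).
5*sqrt(2)/2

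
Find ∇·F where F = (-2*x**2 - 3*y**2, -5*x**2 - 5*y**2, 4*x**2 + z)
-4*x - 10*y + 1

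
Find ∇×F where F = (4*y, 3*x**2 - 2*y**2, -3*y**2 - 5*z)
(-6*y, 0, 6*x - 4)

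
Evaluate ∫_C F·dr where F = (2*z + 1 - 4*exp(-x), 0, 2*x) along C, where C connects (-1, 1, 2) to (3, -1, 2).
-4*E + 4*exp(-3) + 20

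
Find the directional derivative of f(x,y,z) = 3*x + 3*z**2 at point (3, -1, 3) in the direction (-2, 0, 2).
15*sqrt(2)/2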